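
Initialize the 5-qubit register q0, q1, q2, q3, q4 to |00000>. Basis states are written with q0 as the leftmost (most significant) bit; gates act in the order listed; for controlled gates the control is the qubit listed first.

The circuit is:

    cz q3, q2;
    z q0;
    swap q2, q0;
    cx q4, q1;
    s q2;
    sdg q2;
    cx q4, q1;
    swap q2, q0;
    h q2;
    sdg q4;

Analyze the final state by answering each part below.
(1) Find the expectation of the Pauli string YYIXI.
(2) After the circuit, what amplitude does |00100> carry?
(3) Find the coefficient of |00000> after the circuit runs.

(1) The observable YYIXI averages to 0. Key observation: gates 3-8 undo each other exactly, leaving only the rest of the circuit to track.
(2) The amplitude on |00100> is sqrt(2)/2.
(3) The amplitude on |00000> is sqrt(2)/2.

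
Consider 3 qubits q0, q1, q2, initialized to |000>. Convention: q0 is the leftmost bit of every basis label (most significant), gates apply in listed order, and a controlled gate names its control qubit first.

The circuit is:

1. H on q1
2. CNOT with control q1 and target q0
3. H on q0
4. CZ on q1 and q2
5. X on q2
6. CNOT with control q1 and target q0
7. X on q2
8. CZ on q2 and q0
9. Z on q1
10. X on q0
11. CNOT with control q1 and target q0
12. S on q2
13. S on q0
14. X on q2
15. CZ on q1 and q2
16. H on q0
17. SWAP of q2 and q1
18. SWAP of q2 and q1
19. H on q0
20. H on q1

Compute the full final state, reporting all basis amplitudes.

The final amplitudes are sqrt(2)/2 on |011>, sqrt(2)*I/2 on |101>, and 0 on every other basis state. Key observation: steps 16-19 multiply out to the identity, so the circuit reduces to the remaining gates.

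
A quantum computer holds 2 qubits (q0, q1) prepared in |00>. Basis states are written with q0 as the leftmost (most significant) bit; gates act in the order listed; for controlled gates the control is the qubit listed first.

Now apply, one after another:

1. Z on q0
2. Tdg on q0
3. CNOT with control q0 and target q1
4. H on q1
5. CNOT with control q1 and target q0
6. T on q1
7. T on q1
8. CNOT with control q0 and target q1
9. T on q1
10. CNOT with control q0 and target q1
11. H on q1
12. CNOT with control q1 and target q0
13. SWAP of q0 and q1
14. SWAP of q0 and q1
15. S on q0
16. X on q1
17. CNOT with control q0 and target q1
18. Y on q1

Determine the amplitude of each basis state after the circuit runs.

The final amplitudes are -I/2 on |00>, 1/2 on |01>, 1/2 on |10>, -I/2 on |11>. Key observation: steps 13-14 multiply out to the identity, so the circuit reduces to the remaining gates.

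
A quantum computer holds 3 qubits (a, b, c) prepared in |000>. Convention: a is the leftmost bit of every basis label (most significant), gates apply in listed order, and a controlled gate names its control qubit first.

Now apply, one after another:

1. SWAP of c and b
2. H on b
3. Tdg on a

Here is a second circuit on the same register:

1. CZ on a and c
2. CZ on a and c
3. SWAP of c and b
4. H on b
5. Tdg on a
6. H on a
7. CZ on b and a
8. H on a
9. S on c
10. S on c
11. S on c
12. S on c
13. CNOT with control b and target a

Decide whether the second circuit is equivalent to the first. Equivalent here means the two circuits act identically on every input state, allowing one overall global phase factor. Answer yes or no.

Yes — the two circuits implement the same unitary up to a global phase.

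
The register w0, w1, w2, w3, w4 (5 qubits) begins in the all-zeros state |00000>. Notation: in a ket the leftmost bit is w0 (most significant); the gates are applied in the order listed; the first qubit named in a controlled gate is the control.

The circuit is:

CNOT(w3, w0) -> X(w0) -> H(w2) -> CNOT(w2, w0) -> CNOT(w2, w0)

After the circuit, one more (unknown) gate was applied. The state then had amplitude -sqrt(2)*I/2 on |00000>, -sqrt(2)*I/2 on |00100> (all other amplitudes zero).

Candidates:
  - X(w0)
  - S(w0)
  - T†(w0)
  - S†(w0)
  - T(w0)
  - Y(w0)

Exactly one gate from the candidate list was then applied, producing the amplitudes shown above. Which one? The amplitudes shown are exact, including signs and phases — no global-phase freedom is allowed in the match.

It was Y(w0) that produced the state shown. Key observation: the block from step 4 through step 5 cancels to the identity and can be dropped.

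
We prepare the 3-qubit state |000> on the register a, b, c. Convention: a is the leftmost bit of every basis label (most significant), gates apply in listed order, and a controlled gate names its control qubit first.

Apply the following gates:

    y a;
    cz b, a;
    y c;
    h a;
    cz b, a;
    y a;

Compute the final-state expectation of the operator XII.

The observable XII averages to 1.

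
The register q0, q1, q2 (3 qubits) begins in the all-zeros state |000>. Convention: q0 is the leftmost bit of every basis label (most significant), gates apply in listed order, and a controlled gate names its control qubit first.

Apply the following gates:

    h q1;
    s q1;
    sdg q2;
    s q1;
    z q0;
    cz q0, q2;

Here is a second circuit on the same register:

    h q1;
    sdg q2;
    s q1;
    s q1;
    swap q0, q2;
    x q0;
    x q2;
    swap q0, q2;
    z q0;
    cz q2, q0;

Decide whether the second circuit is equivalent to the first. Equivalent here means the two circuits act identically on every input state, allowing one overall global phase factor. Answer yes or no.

No — the two circuits implement different unitaries, even allowing a global phase.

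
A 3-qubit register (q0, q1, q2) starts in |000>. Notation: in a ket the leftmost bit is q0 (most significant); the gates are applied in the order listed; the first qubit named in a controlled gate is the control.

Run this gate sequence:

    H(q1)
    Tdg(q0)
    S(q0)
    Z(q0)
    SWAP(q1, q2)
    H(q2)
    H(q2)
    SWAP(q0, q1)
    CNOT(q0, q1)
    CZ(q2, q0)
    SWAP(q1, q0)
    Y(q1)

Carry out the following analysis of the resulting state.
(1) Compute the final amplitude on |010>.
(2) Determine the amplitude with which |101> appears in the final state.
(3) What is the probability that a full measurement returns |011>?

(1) |010> carries amplitude sqrt(2)*I/2 in the final state. Key observation: the block from step 6 through step 7 cancels to the identity and can be dropped.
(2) The final state's coefficient on |101> equals 0.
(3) Outcome |011> occurs with probability 1/2.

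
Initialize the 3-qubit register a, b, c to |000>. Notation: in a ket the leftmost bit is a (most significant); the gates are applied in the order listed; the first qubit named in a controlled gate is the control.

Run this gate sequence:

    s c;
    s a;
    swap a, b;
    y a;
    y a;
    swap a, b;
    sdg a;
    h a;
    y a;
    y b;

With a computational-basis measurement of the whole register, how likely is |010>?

The probability of measuring |010> is 1/2. Key observation: gates 2-7 undo each other exactly, leaving only the rest of the circuit to track.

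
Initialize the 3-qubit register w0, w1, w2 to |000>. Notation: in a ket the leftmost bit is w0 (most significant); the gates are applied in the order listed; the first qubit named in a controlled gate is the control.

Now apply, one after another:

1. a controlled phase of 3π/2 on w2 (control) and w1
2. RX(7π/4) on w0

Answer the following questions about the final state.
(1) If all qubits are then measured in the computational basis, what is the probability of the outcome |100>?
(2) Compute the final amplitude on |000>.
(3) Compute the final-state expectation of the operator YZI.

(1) The probability of measuring |100> is 1/2 - sqrt(2)/4.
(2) The amplitude on |000> is -sqrt(sqrt(2) + 2)/2.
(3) The observable YZI averages to sqrt(2)/2.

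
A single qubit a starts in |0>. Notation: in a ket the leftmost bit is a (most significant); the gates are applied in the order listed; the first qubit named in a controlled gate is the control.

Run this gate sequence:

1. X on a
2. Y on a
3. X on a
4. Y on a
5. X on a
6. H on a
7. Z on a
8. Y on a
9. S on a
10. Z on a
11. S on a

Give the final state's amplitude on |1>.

The final state's coefficient on |1> equals -sqrt(2)*I/2.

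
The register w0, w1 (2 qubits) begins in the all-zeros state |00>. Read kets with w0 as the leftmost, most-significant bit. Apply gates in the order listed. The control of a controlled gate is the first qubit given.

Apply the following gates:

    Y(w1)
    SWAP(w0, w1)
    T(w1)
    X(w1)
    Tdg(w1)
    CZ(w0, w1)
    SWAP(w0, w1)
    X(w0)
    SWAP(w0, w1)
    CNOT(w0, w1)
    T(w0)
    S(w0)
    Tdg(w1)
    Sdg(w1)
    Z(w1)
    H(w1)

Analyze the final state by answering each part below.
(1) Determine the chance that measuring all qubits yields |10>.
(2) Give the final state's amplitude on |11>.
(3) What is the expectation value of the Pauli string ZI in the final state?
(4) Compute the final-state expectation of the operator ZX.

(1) Outcome |10> occurs with probability 1/2.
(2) The final state's coefficient on |11> equals -sqrt(2)*exp(I*pi/4)/2.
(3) The observable ZI averages to -1.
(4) In the final state, ZX has expectation 1.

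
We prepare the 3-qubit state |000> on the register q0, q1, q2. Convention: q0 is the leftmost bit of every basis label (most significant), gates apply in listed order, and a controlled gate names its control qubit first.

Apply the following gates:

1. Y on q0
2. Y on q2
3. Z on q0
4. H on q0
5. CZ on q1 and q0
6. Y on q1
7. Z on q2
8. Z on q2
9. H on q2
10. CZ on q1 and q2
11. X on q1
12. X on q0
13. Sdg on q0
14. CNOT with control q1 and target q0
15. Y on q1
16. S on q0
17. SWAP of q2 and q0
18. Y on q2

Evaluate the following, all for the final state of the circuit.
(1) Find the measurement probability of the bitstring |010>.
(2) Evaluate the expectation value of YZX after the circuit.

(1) Outcome |010> occurs with probability 1/4.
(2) In the final state, YZX has expectation 0.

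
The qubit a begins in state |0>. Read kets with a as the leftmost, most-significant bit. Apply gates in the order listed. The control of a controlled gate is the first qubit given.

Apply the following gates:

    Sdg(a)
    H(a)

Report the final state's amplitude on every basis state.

After the circuit, the state carries amplitude sqrt(2)/2 on |0>, sqrt(2)/2 on |1>.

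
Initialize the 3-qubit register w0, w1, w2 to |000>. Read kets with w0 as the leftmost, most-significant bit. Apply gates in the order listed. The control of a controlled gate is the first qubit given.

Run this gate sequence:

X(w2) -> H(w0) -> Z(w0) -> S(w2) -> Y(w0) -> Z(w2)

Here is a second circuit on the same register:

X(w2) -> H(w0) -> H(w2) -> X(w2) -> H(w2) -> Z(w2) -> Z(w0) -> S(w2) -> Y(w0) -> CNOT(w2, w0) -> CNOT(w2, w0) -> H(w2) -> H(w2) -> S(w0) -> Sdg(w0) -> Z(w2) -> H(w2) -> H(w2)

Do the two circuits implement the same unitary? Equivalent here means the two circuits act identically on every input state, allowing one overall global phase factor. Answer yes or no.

Yes: on every input state the two circuits agree up to one overall phase factor.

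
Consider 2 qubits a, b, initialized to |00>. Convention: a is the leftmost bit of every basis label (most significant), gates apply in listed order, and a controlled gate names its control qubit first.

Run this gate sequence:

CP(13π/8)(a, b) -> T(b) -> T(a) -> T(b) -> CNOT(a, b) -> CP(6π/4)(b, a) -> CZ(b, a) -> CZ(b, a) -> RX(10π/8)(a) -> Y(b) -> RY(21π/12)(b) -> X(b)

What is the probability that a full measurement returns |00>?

A full measurement returns |00> with probability 1/8. Key observation: the block from step 7 through step 8 cancels to the identity and can be dropped.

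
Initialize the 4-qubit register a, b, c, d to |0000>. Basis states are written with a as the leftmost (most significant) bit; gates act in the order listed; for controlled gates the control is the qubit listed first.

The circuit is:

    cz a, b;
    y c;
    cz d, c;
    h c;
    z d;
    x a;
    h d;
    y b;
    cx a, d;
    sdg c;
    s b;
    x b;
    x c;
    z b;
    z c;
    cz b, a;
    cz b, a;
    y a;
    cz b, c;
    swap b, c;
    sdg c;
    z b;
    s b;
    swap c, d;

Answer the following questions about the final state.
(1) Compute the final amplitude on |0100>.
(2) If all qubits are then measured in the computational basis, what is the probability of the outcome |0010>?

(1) The final state's coefficient on |0100> equals -I/2. Key observation: gates 16-17 undo each other exactly, leaving only the rest of the circuit to track.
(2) A full measurement returns |0010> with probability 1/4.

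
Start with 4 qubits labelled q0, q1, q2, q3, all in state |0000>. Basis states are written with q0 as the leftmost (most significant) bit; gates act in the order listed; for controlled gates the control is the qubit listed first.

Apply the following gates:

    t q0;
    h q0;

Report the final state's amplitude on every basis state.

After the circuit, the state carries amplitude sqrt(2)/2 on |0000>, sqrt(2)/2 on |1000>, and 0 on every other basis state.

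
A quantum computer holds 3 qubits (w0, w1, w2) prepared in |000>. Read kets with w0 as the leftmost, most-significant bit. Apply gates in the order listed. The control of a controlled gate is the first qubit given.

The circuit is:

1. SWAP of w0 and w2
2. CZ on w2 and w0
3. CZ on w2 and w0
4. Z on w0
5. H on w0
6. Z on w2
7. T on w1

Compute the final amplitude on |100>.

The final state's coefficient on |100> equals sqrt(2)/2. Key observation: gates 2-3 undo each other exactly, leaving only the rest of the circuit to track.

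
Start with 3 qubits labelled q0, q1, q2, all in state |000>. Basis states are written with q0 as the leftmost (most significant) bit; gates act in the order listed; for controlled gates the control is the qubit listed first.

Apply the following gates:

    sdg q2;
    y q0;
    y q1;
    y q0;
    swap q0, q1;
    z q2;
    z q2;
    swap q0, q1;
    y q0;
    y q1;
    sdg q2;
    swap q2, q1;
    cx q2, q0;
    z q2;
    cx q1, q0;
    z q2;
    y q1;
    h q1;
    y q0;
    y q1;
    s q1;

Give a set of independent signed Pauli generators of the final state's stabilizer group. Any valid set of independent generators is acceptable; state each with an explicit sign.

The final state is stabilized by the group generated by +IYI, +ZII, +IIZ; other independent generating sets are equally valid. Key observation: the block from step 3 through step 10 cancels to the identity and can be dropped.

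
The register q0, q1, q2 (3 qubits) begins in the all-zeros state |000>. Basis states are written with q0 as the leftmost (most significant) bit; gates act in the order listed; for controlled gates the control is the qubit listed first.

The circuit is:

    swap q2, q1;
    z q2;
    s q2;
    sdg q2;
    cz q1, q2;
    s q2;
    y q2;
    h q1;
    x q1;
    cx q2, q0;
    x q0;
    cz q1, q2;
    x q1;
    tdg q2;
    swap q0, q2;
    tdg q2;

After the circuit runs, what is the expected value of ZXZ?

In the final state, ZXZ has expectation 1.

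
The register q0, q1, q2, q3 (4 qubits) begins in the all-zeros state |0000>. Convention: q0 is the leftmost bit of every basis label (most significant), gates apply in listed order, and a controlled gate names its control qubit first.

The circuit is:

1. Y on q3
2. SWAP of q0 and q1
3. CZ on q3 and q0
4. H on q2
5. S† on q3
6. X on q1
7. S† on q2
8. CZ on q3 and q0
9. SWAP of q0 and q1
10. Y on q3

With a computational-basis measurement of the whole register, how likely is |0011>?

Outcome |0011> occurs with probability 0.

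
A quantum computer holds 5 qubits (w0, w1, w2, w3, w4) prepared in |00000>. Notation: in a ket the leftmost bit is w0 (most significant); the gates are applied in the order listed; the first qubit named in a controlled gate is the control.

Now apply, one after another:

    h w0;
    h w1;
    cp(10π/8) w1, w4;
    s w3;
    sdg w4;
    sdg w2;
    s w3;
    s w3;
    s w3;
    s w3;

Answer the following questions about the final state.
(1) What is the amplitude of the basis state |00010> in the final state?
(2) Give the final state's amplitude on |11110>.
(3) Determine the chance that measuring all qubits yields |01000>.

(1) The amplitude on |00010> is 0. Key observation: gates 7-10 undo each other exactly, leaving only the rest of the circuit to track.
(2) The amplitude on |11110> is 0.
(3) A full measurement returns |01000> with probability 1/4.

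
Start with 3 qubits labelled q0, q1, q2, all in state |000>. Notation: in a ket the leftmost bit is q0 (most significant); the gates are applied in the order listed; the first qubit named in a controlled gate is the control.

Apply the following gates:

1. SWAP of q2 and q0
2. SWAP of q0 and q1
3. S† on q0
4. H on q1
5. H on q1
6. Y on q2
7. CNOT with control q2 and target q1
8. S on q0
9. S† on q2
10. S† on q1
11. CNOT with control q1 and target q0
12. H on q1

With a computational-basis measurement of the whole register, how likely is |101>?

The probability of measuring |101> is 1/2.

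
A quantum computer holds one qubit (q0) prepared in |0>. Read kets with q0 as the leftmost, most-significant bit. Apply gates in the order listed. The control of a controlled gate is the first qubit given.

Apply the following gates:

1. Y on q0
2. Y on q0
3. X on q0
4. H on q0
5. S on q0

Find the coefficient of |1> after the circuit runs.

The final state's coefficient on |1> equals -sqrt(2)*I/2.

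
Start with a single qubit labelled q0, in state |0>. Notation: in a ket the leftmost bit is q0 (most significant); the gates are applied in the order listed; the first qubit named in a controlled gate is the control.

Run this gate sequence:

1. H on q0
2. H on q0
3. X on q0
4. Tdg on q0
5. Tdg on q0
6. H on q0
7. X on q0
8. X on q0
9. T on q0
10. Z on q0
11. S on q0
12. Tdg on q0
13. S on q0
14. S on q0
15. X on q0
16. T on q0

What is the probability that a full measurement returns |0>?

Outcome |0> occurs with probability 1/2.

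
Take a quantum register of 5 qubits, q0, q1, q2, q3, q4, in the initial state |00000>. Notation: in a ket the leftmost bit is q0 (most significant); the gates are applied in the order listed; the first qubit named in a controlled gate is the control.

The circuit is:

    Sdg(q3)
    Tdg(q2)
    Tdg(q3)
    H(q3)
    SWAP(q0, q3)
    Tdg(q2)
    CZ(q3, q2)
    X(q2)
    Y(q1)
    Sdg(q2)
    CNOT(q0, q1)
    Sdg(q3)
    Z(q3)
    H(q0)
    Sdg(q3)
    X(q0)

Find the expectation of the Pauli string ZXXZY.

The observable ZXXZY averages to 0.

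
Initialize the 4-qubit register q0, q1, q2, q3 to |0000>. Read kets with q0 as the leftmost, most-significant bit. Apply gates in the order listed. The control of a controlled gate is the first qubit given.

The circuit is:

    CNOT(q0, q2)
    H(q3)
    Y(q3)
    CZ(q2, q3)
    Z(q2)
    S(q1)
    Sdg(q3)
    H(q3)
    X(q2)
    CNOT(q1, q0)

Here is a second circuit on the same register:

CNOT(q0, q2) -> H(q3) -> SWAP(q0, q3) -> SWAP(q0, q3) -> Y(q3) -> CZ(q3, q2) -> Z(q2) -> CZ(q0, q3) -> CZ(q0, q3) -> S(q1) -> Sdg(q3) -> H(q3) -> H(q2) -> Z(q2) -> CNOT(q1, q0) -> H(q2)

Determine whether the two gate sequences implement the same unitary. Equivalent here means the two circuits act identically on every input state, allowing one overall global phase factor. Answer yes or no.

Yes — the two circuits implement the same unitary up to a global phase.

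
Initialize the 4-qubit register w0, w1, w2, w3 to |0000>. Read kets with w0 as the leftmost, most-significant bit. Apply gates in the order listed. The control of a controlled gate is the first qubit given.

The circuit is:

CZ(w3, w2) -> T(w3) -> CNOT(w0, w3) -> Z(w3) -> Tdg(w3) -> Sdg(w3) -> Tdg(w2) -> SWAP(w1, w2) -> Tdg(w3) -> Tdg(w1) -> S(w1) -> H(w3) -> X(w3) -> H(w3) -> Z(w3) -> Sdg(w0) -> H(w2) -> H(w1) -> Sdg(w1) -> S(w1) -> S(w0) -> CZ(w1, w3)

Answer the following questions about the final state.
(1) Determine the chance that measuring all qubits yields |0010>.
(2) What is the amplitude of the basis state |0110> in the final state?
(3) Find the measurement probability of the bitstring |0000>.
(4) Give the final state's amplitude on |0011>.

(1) A full measurement returns |0010> with probability 1/4. Key observation: steps 12-15 multiply out to the identity, so the circuit reduces to the remaining gates.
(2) The amplitude on |0110> is 1/2.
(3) A full measurement returns |0000> with probability 1/4.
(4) |0011> carries amplitude 0 in the final state.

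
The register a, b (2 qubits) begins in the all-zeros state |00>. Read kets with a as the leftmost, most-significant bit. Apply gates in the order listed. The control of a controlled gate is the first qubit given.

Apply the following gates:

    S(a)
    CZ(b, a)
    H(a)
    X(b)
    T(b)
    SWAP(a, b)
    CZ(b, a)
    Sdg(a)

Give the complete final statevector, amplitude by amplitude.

The final amplitudes are 0 on |00>, 0 on |01>, -sqrt(2)*exp(3*I*pi/4)/2 on |10>, sqrt(2)*exp(3*I*pi/4)/2 on |11>.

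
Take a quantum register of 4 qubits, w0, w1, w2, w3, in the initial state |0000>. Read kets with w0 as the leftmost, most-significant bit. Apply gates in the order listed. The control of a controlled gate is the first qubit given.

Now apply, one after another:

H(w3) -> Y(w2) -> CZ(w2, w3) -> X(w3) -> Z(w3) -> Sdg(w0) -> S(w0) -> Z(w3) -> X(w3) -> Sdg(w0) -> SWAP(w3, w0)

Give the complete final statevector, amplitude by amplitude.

After the circuit, the state carries amplitude sqrt(2)*I/2 on |0010>, -sqrt(2)*I/2 on |1010>, and 0 on every other basis state. Key observation: gates 4-9 undo each other exactly, leaving only the rest of the circuit to track.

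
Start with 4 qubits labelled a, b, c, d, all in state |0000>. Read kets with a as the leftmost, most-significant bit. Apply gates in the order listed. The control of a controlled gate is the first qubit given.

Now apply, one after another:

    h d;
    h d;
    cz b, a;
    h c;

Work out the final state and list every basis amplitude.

The final amplitudes are sqrt(2)/2 on |0000>, sqrt(2)/2 on |0010>, and 0 on every other basis state. Key observation: gates 1-2 undo each other exactly, leaving only the rest of the circuit to track.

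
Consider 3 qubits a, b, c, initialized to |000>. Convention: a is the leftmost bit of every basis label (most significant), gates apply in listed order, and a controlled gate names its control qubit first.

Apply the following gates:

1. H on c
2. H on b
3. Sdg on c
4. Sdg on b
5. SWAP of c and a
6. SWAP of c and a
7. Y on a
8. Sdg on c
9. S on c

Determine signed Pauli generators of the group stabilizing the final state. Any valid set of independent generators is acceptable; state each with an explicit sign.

The stabilizer group can be generated by -IYI, -IIY, -ZII, among other valid generating sets. Key observation: gates 5-6 undo each other exactly, leaving only the rest of the circuit to track.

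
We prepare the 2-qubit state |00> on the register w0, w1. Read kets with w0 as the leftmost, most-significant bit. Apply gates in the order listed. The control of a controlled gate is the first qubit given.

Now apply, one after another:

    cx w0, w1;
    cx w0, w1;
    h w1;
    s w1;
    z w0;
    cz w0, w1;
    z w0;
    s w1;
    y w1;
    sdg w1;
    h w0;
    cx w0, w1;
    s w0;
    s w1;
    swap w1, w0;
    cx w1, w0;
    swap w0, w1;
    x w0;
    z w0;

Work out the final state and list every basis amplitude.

After the circuit, the state carries amplitude -I/2 on |00>, I/2 on |01>, -I/2 on |10>, -I/2 on |11>. Key observation: the block from step 1 through step 2 cancels to the identity and can be dropped.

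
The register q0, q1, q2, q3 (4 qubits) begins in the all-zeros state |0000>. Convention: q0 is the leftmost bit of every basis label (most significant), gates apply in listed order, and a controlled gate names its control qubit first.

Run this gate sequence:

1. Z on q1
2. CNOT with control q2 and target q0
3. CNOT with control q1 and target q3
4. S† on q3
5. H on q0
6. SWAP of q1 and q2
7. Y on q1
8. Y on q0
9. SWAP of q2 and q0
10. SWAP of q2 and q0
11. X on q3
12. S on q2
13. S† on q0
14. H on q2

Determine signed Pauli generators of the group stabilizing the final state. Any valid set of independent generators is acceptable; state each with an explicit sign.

The stabilizer group can be generated by +YIII, +IIXI, -IZII, -IIIZ, among other valid generating sets. Key observation: steps 9-10 multiply out to the identity, so the circuit reduces to the remaining gates.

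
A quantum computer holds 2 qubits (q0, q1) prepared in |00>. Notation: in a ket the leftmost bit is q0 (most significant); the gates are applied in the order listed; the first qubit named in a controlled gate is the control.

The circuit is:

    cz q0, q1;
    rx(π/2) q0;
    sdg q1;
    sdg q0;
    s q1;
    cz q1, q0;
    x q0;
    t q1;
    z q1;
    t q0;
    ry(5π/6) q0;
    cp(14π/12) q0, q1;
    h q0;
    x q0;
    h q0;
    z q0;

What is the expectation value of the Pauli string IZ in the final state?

The expectation value of IZ is 1. Key observation: gates 13-16 undo each other exactly, leaving only the rest of the circuit to track.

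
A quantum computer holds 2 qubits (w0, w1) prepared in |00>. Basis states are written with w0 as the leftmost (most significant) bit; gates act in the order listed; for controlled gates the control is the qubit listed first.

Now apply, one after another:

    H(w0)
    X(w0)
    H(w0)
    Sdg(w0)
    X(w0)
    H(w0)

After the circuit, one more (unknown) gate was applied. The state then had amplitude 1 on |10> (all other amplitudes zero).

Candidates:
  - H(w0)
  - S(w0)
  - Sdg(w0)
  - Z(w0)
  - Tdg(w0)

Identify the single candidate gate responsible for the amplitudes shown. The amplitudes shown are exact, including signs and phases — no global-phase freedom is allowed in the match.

The applied gate was H(w0).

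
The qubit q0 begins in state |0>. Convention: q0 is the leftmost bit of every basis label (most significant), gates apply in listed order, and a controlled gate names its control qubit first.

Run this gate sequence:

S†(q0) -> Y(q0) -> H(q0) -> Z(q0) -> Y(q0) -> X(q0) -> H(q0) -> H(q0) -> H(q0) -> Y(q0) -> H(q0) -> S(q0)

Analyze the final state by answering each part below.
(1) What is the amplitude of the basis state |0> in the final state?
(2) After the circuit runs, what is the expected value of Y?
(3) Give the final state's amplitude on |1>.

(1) |0> carries amplitude sqrt(2)*I/2 in the final state.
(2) The observable Y averages to 1.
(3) The amplitude on |1> is -sqrt(2)/2.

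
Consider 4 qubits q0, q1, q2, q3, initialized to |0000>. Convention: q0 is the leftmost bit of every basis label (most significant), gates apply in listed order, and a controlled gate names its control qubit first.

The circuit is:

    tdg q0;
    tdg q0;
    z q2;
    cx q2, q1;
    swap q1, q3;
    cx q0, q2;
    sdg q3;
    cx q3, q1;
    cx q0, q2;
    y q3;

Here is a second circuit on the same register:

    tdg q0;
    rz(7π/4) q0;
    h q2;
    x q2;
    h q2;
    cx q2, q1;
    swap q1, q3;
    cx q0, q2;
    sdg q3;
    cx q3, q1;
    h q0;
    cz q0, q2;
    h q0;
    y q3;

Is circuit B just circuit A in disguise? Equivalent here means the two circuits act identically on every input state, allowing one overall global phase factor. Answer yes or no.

No — the two circuits implement different unitaries, even allowing a global phase.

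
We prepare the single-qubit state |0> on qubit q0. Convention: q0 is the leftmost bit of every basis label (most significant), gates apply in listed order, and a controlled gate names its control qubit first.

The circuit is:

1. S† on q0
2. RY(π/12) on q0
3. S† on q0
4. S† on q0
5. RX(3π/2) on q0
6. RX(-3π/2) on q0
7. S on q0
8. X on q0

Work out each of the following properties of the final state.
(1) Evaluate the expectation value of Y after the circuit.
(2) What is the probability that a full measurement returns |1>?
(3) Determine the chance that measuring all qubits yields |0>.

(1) In the final state, Y has expectation -sqrt(2)/4 + sqrt(6)/4. Key observation: the block from step 4 through step 7 cancels to the identity and can be dropped.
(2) A full measurement returns |1> with probability sqrt(2)/8 + sqrt(6)/8 + 1/2.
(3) A full measurement returns |0> with probability -sqrt(6)/8 - sqrt(2)/8 + 1/2.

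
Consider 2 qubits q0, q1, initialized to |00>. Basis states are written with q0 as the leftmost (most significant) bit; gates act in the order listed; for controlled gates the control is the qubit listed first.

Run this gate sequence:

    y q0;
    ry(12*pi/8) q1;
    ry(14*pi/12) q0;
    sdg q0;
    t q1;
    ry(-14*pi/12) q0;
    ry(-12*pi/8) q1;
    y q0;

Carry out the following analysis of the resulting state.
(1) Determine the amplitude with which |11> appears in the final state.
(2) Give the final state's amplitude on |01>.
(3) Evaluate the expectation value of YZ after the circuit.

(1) |11> carries amplitude -1/8 - I/8 + sqrt(2)*I/8 in the final state.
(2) The amplitude on |01> is 1/4 - I/4 - exp(I*pi/4)/4 - sqrt(3)*exp(I*pi/4)/8 - sqrt(3)*exp(3*I*pi/4)/8 + exp(3*I*pi/4)/4 + sqrt(3)*(1 + I)/8.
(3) The observable YZ averages to -sqrt(2)/4.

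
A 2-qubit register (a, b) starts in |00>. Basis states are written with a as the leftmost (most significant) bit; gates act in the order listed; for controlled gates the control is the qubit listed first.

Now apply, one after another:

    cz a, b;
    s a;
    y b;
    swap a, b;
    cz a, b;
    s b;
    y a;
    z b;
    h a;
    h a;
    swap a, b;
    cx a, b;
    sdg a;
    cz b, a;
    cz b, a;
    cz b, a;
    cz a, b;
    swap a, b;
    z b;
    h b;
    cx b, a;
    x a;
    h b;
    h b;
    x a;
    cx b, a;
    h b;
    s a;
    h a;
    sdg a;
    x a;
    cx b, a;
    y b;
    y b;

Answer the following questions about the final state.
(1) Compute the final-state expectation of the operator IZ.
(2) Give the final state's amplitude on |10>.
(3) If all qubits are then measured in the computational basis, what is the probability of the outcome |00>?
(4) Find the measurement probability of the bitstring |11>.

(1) In the final state, IZ has expectation 1. Key observation: gates 20-27 undo each other exactly, leaving only the rest of the circuit to track.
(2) The final state's coefficient on |10> equals sqrt(2)/2.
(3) A full measurement returns |00> with probability 1/2.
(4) Outcome |11> occurs with probability 0.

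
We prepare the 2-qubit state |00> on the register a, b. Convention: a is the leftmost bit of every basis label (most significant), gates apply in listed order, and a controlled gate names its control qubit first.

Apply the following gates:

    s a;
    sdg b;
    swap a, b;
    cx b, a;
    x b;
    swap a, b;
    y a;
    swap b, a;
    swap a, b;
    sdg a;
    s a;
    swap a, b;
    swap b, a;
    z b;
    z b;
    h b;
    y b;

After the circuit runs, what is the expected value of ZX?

The observable ZX averages to -1. Key observation: steps 8-13 multiply out to the identity, so the circuit reduces to the remaining gates.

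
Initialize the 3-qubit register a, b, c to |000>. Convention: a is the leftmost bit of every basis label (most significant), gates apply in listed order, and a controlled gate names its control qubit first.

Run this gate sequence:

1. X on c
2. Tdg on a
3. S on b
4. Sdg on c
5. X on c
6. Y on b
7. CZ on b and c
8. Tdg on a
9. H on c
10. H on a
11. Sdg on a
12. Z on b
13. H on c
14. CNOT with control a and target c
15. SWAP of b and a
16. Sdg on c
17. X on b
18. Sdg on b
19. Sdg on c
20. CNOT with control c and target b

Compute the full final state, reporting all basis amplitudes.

After the circuit, the state carries amplitude sqrt(2)*I/2 on |110>, -sqrt(2)*I/2 on |111>, and 0 on every other basis state.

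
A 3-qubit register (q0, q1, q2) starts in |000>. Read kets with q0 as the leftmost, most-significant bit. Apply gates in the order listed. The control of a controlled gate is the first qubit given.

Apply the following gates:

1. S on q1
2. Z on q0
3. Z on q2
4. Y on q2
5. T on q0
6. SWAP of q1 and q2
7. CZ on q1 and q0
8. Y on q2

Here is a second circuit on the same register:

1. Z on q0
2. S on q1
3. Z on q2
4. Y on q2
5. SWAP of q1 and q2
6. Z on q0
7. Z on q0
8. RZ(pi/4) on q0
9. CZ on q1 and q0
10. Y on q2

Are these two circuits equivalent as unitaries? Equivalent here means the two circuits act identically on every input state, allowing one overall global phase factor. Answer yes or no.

Yes — the two circuits implement the same unitary up to a global phase.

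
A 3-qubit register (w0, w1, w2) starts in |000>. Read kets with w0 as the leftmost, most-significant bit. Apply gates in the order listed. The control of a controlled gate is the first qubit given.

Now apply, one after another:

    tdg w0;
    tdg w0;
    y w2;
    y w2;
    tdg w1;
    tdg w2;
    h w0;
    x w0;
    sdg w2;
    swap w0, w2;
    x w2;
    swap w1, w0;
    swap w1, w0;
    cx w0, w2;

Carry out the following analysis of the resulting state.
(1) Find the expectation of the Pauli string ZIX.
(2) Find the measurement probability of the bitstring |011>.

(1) The observable ZIX averages to 1. Key observation: steps 12-13 multiply out to the identity, so the circuit reduces to the remaining gates.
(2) A full measurement returns |011> with probability 0.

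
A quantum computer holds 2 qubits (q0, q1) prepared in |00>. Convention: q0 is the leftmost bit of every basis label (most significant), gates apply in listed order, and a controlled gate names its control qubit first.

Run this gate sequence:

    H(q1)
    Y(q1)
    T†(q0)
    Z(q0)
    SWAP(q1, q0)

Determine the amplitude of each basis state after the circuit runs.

The resulting statevector has amplitude -sqrt(2)*I/2 on |00>, 0 on |01>, sqrt(2)*I/2 on |10>, 0 on |11>.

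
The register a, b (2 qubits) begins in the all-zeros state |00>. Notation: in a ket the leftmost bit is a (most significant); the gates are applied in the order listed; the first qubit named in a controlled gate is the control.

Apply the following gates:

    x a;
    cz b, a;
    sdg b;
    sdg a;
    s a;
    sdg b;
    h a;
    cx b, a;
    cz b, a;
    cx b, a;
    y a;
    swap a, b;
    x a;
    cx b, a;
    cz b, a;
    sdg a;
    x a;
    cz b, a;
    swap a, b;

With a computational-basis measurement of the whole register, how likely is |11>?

Outcome |11> occurs with probability 1/2.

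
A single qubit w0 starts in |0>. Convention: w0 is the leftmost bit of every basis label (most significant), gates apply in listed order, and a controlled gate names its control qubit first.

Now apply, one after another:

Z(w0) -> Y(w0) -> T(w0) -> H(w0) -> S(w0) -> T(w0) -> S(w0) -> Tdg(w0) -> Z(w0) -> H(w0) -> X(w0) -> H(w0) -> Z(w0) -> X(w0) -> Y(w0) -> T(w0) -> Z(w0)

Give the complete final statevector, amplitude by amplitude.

The resulting statevector has amplitude sqrt(2)*exp(I*pi/4)/2 on |0>, -sqrt(2)*I/2 on |1>. Key observation: steps 10-13 multiply out to the identity, so the circuit reduces to the remaining gates.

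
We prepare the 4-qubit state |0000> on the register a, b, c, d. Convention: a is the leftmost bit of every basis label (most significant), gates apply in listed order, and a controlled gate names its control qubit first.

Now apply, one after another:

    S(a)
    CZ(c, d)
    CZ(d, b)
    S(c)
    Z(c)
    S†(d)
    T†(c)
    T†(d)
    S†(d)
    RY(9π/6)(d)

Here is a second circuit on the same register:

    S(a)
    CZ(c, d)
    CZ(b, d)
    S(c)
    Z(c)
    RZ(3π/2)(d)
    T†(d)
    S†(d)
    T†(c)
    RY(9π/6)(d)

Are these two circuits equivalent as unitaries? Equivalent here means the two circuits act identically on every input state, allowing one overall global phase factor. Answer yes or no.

Yes, they are equivalent — the unitaries differ by at most a global phase.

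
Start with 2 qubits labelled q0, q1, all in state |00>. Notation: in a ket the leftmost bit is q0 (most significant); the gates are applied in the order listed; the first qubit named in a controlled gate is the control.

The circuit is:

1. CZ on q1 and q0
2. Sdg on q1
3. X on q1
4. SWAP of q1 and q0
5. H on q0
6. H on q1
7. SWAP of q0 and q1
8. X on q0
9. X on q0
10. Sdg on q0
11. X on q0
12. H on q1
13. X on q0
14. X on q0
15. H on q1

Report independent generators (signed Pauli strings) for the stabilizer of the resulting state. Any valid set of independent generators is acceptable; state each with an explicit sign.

The final state is stabilized by the group generated by +YI, -IX; other independent generating sets are equally valid. Key observation: the block from step 13 through step 14 cancels to the identity and can be dropped.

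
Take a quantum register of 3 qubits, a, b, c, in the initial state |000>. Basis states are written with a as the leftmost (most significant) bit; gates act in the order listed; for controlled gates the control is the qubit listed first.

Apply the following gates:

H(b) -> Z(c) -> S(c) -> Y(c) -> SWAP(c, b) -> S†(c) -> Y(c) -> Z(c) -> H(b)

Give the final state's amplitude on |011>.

The amplitude on |011> is -1/2.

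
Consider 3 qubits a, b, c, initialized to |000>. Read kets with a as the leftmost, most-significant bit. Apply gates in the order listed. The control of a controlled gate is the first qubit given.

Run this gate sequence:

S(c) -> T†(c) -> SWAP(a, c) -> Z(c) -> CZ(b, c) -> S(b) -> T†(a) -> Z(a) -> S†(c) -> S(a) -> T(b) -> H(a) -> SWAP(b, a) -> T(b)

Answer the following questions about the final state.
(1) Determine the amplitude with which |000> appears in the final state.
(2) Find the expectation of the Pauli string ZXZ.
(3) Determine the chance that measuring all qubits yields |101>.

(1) |000> carries amplitude sqrt(2)/2 in the final state.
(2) In the final state, ZXZ has expectation sqrt(2)/2.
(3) Outcome |101> occurs with probability 0.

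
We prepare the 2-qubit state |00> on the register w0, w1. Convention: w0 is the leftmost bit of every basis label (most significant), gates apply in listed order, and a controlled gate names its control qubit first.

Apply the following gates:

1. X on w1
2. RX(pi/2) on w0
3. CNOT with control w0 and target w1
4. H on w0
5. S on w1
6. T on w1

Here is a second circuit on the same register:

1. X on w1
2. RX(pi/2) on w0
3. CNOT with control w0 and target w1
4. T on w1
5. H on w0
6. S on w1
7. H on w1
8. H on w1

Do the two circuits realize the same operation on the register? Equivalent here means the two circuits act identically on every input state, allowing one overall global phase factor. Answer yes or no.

Yes: on every input state the two circuits agree up to one overall phase factor.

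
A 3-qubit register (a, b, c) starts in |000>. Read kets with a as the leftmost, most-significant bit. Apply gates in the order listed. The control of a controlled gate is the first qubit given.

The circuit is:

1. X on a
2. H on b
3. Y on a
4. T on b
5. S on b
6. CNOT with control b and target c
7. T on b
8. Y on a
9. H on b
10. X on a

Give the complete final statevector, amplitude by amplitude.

After the circuit, the state carries amplitude 1/2 on |000>, -1/2 on |001>, 1/2 on |010>, 1/2 on |011>, 0 on |100>, 0 on |101>, 0 on |110>, 0 on |111>.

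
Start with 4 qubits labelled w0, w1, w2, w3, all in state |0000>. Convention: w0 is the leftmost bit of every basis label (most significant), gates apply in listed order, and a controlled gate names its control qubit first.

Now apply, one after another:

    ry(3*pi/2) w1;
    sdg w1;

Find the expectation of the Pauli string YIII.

The expectation value of YIII is 0.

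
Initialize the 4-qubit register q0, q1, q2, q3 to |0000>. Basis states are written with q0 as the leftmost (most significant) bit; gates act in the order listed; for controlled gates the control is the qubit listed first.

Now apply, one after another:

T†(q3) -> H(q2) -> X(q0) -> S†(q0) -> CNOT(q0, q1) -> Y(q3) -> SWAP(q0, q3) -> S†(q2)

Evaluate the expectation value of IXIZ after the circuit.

In the final state, IXIZ has expectation 0.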